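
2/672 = 1/336 = 0.00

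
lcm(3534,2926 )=272118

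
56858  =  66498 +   -  9640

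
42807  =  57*751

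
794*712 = 565328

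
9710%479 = 130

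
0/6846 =0 = 0.00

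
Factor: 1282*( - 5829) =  - 7472778 = -  2^1*3^1*29^1*67^1* 641^1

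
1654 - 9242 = -7588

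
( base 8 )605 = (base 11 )324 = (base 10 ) 389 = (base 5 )3024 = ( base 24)g5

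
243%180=63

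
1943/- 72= - 27 + 1/72 = - 26.99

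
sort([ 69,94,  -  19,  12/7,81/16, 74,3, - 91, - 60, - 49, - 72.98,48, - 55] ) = [ - 91, - 72.98, - 60, - 55, - 49, - 19, 12/7,3,81/16,  48, 69, 74,  94]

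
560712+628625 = 1189337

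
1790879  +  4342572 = 6133451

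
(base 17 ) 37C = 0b1111100110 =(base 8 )1746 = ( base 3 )1100222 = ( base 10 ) 998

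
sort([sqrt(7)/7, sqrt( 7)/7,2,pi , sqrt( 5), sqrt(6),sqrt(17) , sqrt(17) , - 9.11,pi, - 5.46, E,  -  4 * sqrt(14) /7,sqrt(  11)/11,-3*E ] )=[ - 9.11, - 3*E, -5.46, - 4*sqrt(14 ) /7, sqrt(11)/11,sqrt( 7 )/7,sqrt(7)/7,2, sqrt(5 ),sqrt(6), E,pi, pi , sqrt( 17 ),sqrt (17)] 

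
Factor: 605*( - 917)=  - 554785=-5^1*7^1 * 11^2*131^1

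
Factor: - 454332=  - 2^2*3^1  *37861^1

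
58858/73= 806 + 20/73 = 806.27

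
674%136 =130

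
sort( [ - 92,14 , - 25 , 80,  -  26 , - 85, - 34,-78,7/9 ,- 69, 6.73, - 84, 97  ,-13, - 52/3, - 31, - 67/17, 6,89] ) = [ - 92,-85,  -  84, - 78,-69 , - 34, - 31, - 26, - 25, - 52/3, - 13,  -  67/17, 7/9,6,6.73,14, 80,89,97]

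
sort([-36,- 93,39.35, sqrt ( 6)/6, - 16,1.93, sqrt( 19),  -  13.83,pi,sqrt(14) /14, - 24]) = [ - 93, -36,-24, - 16, - 13.83,sqrt( 14)/14,  sqrt( 6) /6,  1.93,pi, sqrt(19),39.35]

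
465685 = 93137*5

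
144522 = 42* 3441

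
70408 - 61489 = 8919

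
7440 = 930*8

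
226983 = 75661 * 3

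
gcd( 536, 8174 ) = 134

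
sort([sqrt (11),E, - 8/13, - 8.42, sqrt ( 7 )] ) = [ - 8.42, - 8/13, sqrt(7), E,sqrt ( 11) ] 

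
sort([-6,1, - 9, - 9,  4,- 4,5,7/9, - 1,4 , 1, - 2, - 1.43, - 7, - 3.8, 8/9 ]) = [ - 9, - 9, - 7, - 6, - 4 , - 3.8,- 2, - 1.43, - 1, 7/9,  8/9 , 1,1,4, 4,5]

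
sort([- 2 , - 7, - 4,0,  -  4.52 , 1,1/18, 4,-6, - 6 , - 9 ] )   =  [  -  9,- 7,-6, - 6, - 4.52, - 4, - 2, 0,1/18,1,4]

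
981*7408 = 7267248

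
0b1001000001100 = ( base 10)4620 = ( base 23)8gk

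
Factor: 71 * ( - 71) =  - 5041= - 71^2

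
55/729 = 55/729 =0.08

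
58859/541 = 58859/541=   108.80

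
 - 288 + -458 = -746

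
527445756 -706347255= - 178901499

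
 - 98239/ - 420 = 98239/420  =  233.90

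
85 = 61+24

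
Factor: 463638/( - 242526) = -7^2 * 19^1*487^(- 1) = -931/487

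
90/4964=45/2482=0.02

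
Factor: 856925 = 5^2 * 151^1*227^1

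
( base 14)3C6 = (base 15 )35c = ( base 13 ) 468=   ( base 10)762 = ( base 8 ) 1372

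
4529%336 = 161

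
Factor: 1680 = 2^4*3^1*5^1*7^1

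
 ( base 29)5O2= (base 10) 4903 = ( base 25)7L3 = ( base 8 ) 11447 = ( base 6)34411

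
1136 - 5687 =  - 4551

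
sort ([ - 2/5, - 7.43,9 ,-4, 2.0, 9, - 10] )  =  [ - 10, - 7.43, - 4 , - 2/5, 2.0 , 9,9]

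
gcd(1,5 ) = 1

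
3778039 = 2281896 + 1496143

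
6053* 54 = 326862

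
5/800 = 1/160 = 0.01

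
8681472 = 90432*96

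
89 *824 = 73336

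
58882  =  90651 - 31769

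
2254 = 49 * 46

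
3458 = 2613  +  845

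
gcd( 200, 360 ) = 40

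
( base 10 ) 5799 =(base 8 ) 13247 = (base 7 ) 22623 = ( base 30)6d9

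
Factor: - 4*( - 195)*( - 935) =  - 729300=- 2^2*3^1*5^2*11^1*13^1*17^1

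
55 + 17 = 72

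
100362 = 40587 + 59775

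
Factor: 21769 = 11^1*1979^1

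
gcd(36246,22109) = 1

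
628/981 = 628/981 =0.64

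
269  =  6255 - 5986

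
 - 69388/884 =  - 79 + 112/221=- 78.49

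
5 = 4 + 1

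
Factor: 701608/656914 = 2^2*17^(-1)*139^( - 2 )*87701^1 = 350804/328457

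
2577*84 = 216468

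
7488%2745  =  1998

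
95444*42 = 4008648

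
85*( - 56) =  - 4760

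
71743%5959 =235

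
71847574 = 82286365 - 10438791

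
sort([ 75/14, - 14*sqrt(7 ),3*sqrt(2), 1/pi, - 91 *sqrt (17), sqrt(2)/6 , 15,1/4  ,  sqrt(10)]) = [ - 91 * sqrt(17), - 14*sqrt(7 ),sqrt(2 ) /6,1/4, 1/pi, sqrt (10 ), 3 * sqrt( 2),75/14,  15] 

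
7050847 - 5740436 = 1310411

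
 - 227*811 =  - 184097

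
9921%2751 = 1668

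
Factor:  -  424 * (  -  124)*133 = 2^5*7^1 * 19^1 * 31^1*53^1=6992608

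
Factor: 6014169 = 3^4*7^1*10607^1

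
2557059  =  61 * 41919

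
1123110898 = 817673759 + 305437139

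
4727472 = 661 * 7152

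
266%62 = 18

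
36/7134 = 6/1189 = 0.01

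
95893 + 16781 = 112674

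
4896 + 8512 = 13408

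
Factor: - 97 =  - 97^1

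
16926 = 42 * 403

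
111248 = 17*6544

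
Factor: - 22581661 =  - 17^1*233^1*5701^1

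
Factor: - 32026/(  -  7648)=2^ ( - 4)*67^1= 67/16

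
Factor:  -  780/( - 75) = 52/5= 2^2*5^( - 1)*13^1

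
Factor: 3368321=11^1*29^1*10559^1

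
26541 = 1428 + 25113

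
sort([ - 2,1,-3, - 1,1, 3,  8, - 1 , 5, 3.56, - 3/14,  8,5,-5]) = [-5, - 3, - 2,-1,-1, - 3/14,1, 1,3,3.56, 5, 5,8, 8]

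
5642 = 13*434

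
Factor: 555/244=2^( - 2)*3^1 * 5^1 * 37^1 * 61^(  -  1 ) 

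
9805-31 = 9774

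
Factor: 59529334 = 2^1*151^1  *197117^1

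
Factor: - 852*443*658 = - 248352888=- 2^3 * 3^1*7^1 * 47^1*71^1*443^1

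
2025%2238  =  2025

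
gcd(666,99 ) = 9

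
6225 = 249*25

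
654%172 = 138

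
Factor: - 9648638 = -2^1*23^1 *37^1*5669^1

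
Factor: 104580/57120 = 249/136=2^( - 3 )*3^1*17^( - 1)*83^1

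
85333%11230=6723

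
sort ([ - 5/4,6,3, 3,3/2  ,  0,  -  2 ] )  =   [ - 2, - 5/4,0, 3/2, 3,3,  6 ]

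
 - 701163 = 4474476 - 5175639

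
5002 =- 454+5456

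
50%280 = 50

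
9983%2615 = 2138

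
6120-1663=4457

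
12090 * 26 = 314340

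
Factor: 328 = 2^3*41^1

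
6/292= 3/146 = 0.02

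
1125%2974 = 1125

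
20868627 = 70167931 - 49299304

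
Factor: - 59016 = -2^3 * 3^1*2459^1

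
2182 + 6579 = 8761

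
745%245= 10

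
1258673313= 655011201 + 603662112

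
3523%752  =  515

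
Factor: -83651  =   - 23^1*3637^1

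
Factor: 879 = 3^1*293^1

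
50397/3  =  16799 =16799.00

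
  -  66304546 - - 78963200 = 12658654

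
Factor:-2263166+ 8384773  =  6121607  =  6121607^1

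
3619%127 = 63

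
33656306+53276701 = 86933007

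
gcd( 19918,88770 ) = 2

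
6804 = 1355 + 5449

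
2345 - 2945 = - 600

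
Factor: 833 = 7^2*17^1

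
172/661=172/661=0.26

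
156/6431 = 156/6431 = 0.02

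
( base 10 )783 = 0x30F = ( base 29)R0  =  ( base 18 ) 279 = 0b1100001111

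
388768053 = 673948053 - 285180000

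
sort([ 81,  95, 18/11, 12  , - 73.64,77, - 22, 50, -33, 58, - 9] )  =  [ - 73.64, - 33, - 22, - 9,18/11,12, 50, 58, 77, 81,95]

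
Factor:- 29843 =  - 11^1*2713^1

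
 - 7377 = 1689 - 9066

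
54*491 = 26514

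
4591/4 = 4591/4 = 1147.75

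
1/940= 1/940= 0.00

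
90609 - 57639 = 32970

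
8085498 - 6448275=1637223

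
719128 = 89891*8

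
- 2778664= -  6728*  413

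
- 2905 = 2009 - 4914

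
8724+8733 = 17457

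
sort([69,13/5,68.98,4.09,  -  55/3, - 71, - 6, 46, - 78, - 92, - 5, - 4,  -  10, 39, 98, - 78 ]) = [ - 92 , - 78, - 78,  -  71, - 55/3, - 10, - 6, - 5, - 4,  13/5,  4.09, 39, 46,  68.98, 69,  98 ]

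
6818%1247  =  583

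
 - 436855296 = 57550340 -494405636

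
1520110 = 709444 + 810666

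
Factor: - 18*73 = - 1314 = - 2^1*3^2*73^1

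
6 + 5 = 11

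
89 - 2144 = -2055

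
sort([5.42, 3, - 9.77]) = [ - 9.77,3, 5.42 ]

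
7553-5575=1978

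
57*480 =27360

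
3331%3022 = 309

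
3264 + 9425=12689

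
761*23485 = 17872085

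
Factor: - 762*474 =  - 361188 =- 2^2 * 3^2*79^1* 127^1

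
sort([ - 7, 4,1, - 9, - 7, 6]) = [-9,-7 , - 7, 1, 4, 6]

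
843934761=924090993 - 80156232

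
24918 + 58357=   83275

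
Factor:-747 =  - 3^2*83^1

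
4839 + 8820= 13659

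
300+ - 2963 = - 2663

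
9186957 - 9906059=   -  719102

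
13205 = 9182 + 4023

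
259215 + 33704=292919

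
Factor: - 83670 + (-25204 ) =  - 2^1*54437^1 = -108874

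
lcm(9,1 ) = 9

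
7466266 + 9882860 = 17349126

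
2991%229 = 14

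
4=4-0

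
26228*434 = 11382952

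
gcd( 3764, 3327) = 1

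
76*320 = 24320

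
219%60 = 39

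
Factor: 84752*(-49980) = -4235904960= - 2^6*  3^1*5^1 * 7^2*17^1*5297^1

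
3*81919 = 245757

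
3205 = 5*641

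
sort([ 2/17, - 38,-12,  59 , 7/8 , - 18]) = [  -  38,  -  18 , - 12 , 2/17,7/8, 59] 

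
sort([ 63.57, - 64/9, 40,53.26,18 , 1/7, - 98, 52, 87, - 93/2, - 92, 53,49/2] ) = [ - 98, - 92,-93/2 , - 64/9,  1/7, 18, 49/2,40,52,53, 53.26, 63.57,87 ] 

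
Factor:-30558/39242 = - 15279/19621= -  3^1 *7^(-1)* 11^1*463^1*2803^( - 1) 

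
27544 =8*3443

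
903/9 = 301/3 = 100.33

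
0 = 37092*0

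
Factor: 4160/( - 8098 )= - 2^5*5^1 *13^1*4049^( - 1)= - 2080/4049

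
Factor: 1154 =2^1*577^1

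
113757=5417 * 21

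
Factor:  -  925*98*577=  - 52305050 = - 2^1*5^2* 7^2*37^1* 577^1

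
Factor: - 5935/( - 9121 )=5^1 * 7^(  -  1 )*1187^1*1303^( - 1)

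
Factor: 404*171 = 69084= 2^2*3^2 * 19^1 * 101^1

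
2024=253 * 8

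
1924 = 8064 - 6140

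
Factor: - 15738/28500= - 2623/4750= -2^(-1 ) * 5^( - 3 )*19^( - 1)*43^1*61^1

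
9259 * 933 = 8638647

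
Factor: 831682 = 2^1*389^1*1069^1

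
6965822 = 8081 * 862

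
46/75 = 46/75 = 0.61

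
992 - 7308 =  - 6316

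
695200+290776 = 985976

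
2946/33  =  982/11 = 89.27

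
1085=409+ 676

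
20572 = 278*74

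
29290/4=14645/2 = 7322.50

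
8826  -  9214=-388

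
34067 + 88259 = 122326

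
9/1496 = 9/1496 = 0.01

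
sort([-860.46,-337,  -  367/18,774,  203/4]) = [ - 860.46, - 337 ,-367/18,  203/4,774]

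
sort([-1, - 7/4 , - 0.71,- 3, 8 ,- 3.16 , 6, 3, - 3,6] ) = [-3.16, - 3, - 3, - 7/4,-1, -0.71,3, 6, 6, 8] 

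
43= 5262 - 5219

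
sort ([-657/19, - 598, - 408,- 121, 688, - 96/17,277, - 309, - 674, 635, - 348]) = [ - 674  , - 598, - 408, - 348 , - 309, - 121 , - 657/19, - 96/17,277,635, 688]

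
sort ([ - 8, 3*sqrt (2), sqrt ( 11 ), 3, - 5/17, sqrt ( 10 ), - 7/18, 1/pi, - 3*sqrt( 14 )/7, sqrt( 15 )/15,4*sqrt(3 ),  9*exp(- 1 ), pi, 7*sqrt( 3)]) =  [-8,-3*sqrt( 14 )/7, - 7/18, - 5/17, sqrt(15 )/15,1/pi, 3,  pi, sqrt( 10), 9*exp ( - 1 ),sqrt( 11 ),  3*sqrt(2 ),  4*sqrt(3 ),7*sqrt (3) ] 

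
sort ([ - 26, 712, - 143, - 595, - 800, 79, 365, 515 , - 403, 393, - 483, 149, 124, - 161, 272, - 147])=[ - 800, - 595, - 483, - 403, - 161, -147, -143, - 26,79,  124,  149, 272,  365, 393,515,712] 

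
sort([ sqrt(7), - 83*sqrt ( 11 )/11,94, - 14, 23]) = [-83 * sqrt(11 )/11,-14, sqrt(7 ), 23, 94]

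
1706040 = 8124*210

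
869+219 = 1088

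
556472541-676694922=-120222381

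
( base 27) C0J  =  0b10001000111111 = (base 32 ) 8hv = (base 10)8767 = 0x223F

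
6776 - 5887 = 889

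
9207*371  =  3415797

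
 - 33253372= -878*37874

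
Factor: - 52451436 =-2^2*3^1*47^1*113^1*823^1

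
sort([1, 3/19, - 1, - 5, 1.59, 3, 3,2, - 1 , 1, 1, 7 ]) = [  -  5, - 1,-1, 3/19,1 , 1, 1,1.59, 2, 3, 3, 7]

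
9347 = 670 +8677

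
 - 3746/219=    - 18 +196/219 = - 17.11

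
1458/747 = 1 + 79/83 = 1.95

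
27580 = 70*394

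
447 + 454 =901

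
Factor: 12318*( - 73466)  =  -2^2*3^1*109^1*337^1*2053^1 = -904954188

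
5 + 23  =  28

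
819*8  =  6552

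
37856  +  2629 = 40485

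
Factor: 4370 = 2^1 *5^1*19^1*23^1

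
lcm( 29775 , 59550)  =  59550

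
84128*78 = 6561984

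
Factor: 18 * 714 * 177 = 2^2*3^4*7^1*17^1* 59^1 = 2274804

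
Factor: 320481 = 3^2 * 7^1*5087^1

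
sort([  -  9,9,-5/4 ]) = [-9,  -  5/4 , 9 ]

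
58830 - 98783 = -39953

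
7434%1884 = 1782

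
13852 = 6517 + 7335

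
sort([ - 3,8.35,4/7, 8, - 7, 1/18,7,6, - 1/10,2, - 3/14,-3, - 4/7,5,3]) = [ - 7, - 3 ,-3, - 4/7, - 3/14, - 1/10 , 1/18, 4/7, 2, 3, 5 , 6,  7,8, 8.35] 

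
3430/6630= 343/663 = 0.52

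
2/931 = 2/931 = 0.00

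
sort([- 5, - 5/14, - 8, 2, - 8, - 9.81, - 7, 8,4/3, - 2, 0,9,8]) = [ - 9.81,-8, -8, - 7, - 5,-2, - 5/14,0, 4/3, 2, 8,  8  ,  9] 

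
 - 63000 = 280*( - 225)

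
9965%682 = 417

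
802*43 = 34486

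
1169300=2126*550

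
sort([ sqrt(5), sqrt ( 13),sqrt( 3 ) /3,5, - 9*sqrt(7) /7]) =[ - 9*sqrt(7 )/7,sqrt( 3 ) /3, sqrt(5), sqrt(13 ),  5 ] 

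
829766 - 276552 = 553214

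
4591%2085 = 421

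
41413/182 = 41413/182 =227.54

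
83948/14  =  5996+2/7=5996.29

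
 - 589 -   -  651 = 62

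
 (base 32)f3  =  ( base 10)483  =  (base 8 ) 743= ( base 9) 586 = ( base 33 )EL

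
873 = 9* 97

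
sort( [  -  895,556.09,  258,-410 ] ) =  [ - 895, - 410, 258,556.09] 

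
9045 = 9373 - 328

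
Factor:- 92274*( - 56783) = 5239594542 = 2^1 * 3^1*7^1*13^3*56783^1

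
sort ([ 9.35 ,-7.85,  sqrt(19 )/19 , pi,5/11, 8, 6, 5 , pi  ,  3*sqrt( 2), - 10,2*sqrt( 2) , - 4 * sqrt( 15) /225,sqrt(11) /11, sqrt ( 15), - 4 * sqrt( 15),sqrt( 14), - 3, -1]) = [  -  4* sqrt(15),-10, -7.85, - 3,-1, - 4*sqrt( 15) /225,sqrt( 19)/19  ,  sqrt(11 )/11, 5/11,2*sqrt( 2),pi , pi,  sqrt(14 ),sqrt( 15),  3*sqrt( 2),5,6, 8,9.35]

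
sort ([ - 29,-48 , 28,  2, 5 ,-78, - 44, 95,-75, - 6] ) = [ - 78, - 75, - 48, - 44, - 29 , - 6, 2, 5 , 28,95 ]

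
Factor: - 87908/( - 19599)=2^2*3^ ( - 1)*47^ ( - 1 )*139^( - 1)*21977^1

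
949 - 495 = 454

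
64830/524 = 123 + 189/262=123.72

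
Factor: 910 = 2^1 * 5^1*7^1*13^1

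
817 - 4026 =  - 3209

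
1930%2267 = 1930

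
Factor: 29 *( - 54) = - 2^1*3^3*29^1= - 1566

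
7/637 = 1/91=0.01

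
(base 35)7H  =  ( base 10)262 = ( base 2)100000110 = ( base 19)DF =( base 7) 523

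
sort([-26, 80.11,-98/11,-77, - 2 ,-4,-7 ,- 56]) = [ - 77,  -  56, -26  ,-98/11,-7, - 4, - 2, 80.11]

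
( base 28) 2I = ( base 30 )2E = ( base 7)134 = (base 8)112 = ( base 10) 74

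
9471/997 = 9471/997 = 9.50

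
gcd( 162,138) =6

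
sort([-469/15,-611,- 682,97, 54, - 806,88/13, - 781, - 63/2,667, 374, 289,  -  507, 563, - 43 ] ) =[ - 806 , - 781, -682,-611, - 507, - 43 , - 63/2, - 469/15,88/13,54,97, 289,374,563,667]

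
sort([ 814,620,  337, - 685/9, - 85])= [ - 85, - 685/9,  337,  620 , 814]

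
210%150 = 60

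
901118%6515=2048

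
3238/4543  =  3238/4543= 0.71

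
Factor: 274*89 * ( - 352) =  - 8583872 = -  2^6 *11^1 * 89^1*137^1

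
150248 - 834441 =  - 684193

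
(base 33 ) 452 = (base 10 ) 4523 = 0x11ab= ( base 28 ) 5LF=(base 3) 20012112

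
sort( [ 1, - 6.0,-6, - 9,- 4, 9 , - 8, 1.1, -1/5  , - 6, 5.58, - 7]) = [ - 9 , - 8, - 7, - 6.0, - 6, - 6, - 4, - 1/5 , 1,1.1,5.58, 9] 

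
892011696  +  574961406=1466973102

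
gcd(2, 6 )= 2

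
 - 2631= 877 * ( - 3 ) 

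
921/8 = 921/8 = 115.12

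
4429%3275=1154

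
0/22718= 0 = 0.00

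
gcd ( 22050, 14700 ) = 7350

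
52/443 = 52/443 = 0.12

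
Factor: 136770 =2^1*3^1*5^1 * 47^1 *97^1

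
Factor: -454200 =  - 2^3 * 3^1*5^2*757^1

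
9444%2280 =324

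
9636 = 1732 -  - 7904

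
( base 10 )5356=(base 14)1D48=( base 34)4LI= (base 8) 12354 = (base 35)4d1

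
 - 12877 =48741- 61618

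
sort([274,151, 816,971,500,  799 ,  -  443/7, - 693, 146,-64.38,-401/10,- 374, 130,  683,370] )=[ - 693,-374,  -  64.38, -443/7, - 401/10, 130 , 146,151,274, 370 , 500,683,799,  816,971] 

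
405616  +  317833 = 723449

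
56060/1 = 56060=56060.00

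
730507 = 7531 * 97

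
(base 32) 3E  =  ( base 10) 110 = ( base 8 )156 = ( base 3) 11002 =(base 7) 215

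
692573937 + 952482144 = 1645056081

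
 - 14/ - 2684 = 7/1342 = 0.01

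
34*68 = 2312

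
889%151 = 134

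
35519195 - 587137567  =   - 551618372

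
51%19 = 13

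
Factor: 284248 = 2^3*35531^1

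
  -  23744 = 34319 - 58063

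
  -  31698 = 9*(  -  3522 )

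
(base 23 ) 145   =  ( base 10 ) 626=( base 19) 1di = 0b1001110010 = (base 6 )2522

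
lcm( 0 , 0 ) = 0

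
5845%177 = 4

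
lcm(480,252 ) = 10080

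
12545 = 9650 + 2895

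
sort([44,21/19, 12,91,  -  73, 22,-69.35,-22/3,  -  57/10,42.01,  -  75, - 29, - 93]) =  [ - 93,  -  75,-73,-69.35, - 29,-22/3 ,- 57/10, 21/19, 12, 22, 42.01, 44, 91 ]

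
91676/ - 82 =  - 1118/1 = - 1118.00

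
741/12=247/4 =61.75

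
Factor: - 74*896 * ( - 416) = 27582464 = 2^13 *7^1 * 13^1*  37^1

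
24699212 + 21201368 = 45900580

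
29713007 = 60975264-31262257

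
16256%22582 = 16256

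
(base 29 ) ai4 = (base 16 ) 22e8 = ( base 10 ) 8936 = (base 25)E7B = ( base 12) 5208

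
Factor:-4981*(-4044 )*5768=116185769952 = 2^5 * 3^1* 7^1*17^1*103^1*293^1*337^1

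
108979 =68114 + 40865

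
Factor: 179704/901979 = 2^3*7^1*13^( - 1 )*3209^1*69383^( - 1)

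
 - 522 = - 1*522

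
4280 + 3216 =7496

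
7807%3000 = 1807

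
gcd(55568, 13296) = 16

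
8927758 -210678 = 8717080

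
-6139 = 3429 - 9568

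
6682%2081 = 439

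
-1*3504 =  - 3504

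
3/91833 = 1/30611  =  0.00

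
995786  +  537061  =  1532847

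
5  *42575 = 212875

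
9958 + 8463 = 18421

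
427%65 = 37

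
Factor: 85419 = 3^2 *9491^1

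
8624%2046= 440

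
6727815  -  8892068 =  - 2164253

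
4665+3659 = 8324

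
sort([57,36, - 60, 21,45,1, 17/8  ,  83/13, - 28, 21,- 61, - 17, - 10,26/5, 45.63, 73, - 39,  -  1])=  [ - 61, - 60 , - 39, -28, - 17,  -  10, - 1, 1, 17/8,26/5, 83/13,21,21, 36,  45,  45.63, 57 , 73 ] 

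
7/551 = 7/551 = 0.01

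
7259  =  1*7259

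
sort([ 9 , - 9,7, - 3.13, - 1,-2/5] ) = [ - 9, - 3.13,-1, - 2/5,  7,9] 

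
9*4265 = 38385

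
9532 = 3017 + 6515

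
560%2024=560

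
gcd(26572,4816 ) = 28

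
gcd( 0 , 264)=264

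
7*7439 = 52073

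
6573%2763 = 1047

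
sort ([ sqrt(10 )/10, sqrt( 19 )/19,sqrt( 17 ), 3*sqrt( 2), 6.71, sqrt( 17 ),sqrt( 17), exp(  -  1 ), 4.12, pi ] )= [sqrt( 19)/19,sqrt( 10 ) /10, exp(  -  1), pi,4.12,  sqrt(17), sqrt( 17 ), sqrt( 17 ),  3*sqrt( 2 ),6.71 ]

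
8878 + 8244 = 17122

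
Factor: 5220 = 2^2*3^2*5^1* 29^1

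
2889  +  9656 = 12545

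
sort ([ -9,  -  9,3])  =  [-9,  -  9 , 3]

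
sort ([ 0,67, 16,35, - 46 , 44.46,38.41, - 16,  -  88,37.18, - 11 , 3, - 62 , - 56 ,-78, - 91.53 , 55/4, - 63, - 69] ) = [-91.53 , - 88, - 78, - 69, - 63, - 62,- 56,  -  46 ,-16, - 11, 0,  3,55/4,16,35, 37.18, 38.41, 44.46,67 ] 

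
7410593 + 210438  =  7621031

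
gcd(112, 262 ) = 2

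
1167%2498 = 1167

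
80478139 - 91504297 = - 11026158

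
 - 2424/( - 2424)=1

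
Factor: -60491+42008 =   -  3^1*61^1*101^1 = -  18483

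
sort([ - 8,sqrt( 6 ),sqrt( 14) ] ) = [ - 8  ,  sqrt(6),sqrt ( 14)]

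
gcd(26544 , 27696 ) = 48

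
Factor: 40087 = 40087^1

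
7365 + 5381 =12746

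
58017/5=58017/5= 11603.40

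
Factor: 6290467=6290467^1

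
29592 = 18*1644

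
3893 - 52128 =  - 48235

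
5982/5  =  5982/5 = 1196.40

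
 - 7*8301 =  - 58107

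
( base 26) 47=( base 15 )76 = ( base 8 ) 157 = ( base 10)111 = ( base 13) 87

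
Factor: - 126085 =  -5^1 * 151^1 * 167^1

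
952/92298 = 476/46149 =0.01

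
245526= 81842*3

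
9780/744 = 13 + 9/62=13.15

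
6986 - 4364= 2622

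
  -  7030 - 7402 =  - 14432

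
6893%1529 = 777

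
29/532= 29/532 =0.05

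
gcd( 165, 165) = 165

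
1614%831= 783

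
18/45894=3/7649  =  0.00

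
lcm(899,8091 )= 8091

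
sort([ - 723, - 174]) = [ - 723, - 174] 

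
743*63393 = 47100999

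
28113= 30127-2014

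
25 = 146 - 121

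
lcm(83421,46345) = 417105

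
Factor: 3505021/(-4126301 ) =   -  13^1 * 269617^1*4126301^ ( - 1) 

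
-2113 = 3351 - 5464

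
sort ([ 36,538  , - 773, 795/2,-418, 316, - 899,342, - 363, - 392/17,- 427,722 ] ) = [ - 899,-773,- 427, - 418,-363,-392/17,  36,316 , 342,795/2, 538,722 ]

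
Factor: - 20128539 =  - 3^1 * 6709513^1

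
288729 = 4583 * 63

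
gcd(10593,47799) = 9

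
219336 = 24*9139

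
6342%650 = 492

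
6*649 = 3894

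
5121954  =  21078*243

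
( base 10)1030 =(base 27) 1b4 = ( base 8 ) 2006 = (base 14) 538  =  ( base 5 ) 13110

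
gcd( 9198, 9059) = 1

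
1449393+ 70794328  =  72243721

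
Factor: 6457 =11^1*587^1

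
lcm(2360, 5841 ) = 233640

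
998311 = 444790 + 553521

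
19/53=19/53=0.36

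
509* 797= 405673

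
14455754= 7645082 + 6810672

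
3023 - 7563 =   -  4540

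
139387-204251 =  - 64864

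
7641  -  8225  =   - 584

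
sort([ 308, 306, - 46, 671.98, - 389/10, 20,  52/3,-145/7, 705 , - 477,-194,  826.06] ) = [ - 477, - 194 ,-46, - 389/10, - 145/7,52/3,20, 306, 308, 671.98,705, 826.06] 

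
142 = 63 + 79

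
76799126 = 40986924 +35812202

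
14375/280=2875/56 = 51.34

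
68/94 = 34/47 = 0.72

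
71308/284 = 17827/71 = 251.08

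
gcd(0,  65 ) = 65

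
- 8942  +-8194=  - 17136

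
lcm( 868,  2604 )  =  2604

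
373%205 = 168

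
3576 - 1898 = 1678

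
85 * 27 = 2295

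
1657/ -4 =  - 1657/4  =  - 414.25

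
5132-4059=1073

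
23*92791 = 2134193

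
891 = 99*9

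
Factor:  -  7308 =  - 2^2*3^2*7^1 *29^1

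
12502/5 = 2500+2/5 = 2500.40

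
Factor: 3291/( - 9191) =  - 3^1 * 7^(-1)*13^( - 1 ) * 101^ (-1 ) * 1097^1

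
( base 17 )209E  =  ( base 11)7565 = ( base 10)9993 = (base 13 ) 4719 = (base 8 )23411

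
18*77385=1392930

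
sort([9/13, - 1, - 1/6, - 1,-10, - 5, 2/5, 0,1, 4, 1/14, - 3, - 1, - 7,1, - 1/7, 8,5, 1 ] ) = [-10,-7,-5,  -  3, -1,  -  1,  -  1, - 1/6, - 1/7, 0,1/14,  2/5,9/13,1,  1, 1, 4,  5, 8 ] 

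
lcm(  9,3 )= 9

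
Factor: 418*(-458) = -2^2 *11^1*19^1*229^1 = - 191444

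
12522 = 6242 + 6280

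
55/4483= 55/4483 =0.01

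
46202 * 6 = 277212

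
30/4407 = 10/1469 = 0.01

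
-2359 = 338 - 2697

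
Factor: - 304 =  - 2^4*19^1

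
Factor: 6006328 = 2^3*750791^1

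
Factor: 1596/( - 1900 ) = -21/25=- 3^1*5^ ( - 2)*7^1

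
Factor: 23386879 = 23386879^1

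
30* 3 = 90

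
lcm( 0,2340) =0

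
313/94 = 3 + 31/94=3.33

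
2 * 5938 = 11876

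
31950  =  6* 5325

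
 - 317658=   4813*(  -  66) 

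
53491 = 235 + 53256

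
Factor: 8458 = 2^1*4229^1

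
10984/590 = 5492/295 = 18.62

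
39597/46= 860+37/46=860.80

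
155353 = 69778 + 85575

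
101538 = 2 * 50769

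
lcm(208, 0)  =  0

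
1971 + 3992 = 5963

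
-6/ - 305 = 6/305 = 0.02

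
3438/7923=1146/2641= 0.43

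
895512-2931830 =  -2036318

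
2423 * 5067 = 12277341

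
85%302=85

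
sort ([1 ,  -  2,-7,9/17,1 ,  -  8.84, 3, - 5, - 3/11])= [ - 8.84, - 7,-5, - 2, - 3/11 , 9/17,1,1,3]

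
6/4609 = 6/4609 = 0.00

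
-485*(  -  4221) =2047185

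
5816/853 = 5816/853 = 6.82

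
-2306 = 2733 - 5039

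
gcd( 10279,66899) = 19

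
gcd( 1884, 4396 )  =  628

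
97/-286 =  - 97/286 = -  0.34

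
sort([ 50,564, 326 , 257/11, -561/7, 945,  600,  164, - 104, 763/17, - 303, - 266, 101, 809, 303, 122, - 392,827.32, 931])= [ - 392, - 303, - 266, - 104, - 561/7, 257/11, 763/17, 50,101, 122, 164,303, 326,564,600, 809, 827.32, 931,  945]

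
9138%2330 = 2148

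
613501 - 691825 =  - 78324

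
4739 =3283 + 1456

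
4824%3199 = 1625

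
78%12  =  6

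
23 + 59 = 82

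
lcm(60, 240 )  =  240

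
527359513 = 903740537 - 376381024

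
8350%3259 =1832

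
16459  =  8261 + 8198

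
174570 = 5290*33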